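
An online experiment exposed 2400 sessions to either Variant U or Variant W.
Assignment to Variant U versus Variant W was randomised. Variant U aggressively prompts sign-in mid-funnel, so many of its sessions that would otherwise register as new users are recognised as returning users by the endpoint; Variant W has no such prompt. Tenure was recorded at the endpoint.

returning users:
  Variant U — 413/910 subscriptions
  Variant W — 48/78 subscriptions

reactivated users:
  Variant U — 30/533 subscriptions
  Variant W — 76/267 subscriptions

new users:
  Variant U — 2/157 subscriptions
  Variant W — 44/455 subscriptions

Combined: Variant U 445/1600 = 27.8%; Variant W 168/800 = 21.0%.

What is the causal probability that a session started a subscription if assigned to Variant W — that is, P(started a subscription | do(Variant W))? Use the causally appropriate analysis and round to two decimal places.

0.21

Stratifying would compare variants among sessions the variants themselves sorted into user tenure groups — a form of selection on an intermediate. The unconditioned pooled rates give the total causal effect.
So P(outcome | do(Variant W)) is just the pooled rate for Variant W: 168/800 = 0.210.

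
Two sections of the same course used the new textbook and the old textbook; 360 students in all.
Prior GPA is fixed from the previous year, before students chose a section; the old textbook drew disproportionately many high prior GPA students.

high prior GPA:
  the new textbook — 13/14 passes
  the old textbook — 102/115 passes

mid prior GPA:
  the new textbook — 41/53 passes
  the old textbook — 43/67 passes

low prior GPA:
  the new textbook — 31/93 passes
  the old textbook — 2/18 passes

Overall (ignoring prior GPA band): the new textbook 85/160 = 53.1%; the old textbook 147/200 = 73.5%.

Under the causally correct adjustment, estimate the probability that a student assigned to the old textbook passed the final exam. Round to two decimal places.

Prior GPA band is set before the teaching method has any effect — it is not caused by the teaching method — and it independently drives the outcome. That makes it a confounder, so the causal comparison is within prior GPA band levels.
Standardising the old textbook to the population prior GPA band mix: 0.358·102/115 + 0.333·43/67 + 0.308·2/18 = 0.566.

0.57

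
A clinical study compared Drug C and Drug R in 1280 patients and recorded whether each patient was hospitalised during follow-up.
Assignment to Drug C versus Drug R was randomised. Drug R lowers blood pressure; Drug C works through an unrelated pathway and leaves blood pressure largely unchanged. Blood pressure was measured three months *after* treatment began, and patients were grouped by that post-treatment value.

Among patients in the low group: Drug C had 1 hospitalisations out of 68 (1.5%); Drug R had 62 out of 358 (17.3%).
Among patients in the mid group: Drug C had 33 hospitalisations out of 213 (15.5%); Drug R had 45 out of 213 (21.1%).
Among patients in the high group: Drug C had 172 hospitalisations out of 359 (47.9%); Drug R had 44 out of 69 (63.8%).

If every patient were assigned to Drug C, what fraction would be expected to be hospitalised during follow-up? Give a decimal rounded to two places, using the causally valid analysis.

0.32

Within every blood pressure level Drug C has the lower rate, yet pooled Drug R does — Simpson's reversal.
Blood pressure lies on the pathway drug → blood pressure → outcome, so adjusting for it blocks the indirect effect. For the total causal effect of drug, use the unadjusted pooled rates.
So P(outcome | do(Drug C)) is just the pooled rate for Drug C: 206/640 = 0.322.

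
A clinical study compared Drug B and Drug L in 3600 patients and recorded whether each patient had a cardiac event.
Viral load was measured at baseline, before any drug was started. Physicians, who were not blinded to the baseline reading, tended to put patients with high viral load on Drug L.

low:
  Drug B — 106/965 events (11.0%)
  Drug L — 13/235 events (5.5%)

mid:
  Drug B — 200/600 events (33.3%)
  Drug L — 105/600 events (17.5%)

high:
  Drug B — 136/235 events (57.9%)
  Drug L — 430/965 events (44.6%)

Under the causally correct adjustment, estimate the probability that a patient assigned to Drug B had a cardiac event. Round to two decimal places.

0.34

The imbalance in viral load arose from how patients were allocated, not from anything the drug did; and viral load independently affects the outcome. The pooled gap is confounded — condition on viral load.
Standardising Drug B to the population viral load mix: 0.333·106/965 + 0.333·200/600 + 0.333·136/235 = 0.341.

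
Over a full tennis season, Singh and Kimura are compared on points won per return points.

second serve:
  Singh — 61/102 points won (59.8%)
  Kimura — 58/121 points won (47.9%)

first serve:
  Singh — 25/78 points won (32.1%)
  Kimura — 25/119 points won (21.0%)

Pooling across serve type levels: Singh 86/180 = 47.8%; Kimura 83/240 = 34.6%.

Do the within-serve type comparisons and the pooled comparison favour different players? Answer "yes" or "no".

no

Within each serve type level (second serve 59.8% vs 47.9%; first serve 32.1% vs 21.0%), Singh has the higher rate every time. Pooled: 47.8% vs 34.6% — Singh has the higher rate overall. They agree.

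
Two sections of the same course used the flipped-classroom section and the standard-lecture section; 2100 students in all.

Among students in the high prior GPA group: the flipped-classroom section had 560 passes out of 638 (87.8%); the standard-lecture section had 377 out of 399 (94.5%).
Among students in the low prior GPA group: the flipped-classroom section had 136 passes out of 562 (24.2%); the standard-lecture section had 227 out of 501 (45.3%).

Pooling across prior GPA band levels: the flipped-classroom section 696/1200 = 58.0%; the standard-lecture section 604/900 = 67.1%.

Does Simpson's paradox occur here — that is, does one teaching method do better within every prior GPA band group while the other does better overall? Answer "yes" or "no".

no

Within each prior GPA band level (high prior GPA 87.8% vs 94.5%; low prior GPA 24.2% vs 45.3%), the standard-lecture section has the higher rate every time. Pooled: 58.0% vs 67.1% — the standard-lecture section has the higher rate overall. They agree.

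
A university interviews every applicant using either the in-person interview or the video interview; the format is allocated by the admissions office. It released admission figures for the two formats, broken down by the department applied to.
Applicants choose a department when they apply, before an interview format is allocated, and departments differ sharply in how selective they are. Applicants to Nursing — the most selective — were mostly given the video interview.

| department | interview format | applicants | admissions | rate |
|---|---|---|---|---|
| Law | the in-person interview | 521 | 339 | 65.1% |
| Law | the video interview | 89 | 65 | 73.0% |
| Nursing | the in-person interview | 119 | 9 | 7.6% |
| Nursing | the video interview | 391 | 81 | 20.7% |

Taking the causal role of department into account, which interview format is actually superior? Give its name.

the video interview

The stratified and pooled comparisons disagree (the video interview wins within each department; the in-person interview wins overall), so the answer turns on the causal role of department.
Department differs across interview formats for reasons unrelated to any effect of the interview format itself, and it separately predicts the outcome — a classic confounder. We must compare within department levels.
Within each level — Law: 65.1% vs 73.0%; Nursing: 7.6% vs 20.7% — the video interview is higher every time.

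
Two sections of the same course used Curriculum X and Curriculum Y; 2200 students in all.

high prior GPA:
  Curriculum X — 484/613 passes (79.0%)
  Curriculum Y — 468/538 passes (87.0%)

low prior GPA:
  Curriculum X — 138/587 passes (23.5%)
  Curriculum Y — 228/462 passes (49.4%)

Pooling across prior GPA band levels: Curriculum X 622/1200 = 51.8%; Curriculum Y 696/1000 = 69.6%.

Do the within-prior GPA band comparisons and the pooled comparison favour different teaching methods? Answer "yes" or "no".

no

Within each prior GPA band level (high prior GPA 79.0% vs 87.0%; low prior GPA 23.5% vs 49.4%), Curriculum Y has the higher rate every time. Pooled: 51.8% vs 69.6% — Curriculum Y has the higher rate overall. They agree.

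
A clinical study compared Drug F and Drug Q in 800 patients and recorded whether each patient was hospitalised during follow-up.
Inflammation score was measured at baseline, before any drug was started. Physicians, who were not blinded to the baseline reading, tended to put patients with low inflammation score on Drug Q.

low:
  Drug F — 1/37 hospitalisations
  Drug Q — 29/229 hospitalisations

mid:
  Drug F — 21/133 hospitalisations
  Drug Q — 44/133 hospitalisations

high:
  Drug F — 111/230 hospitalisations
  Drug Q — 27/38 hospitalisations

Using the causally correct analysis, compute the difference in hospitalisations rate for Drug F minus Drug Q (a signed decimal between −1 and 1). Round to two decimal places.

-0.17

The stratified and pooled comparisons disagree (Drug F wins within each inflammation score; Drug Q wins overall), so the answer turns on the causal role of inflammation score.
The imbalance in inflammation score arose from how patients were allocated, not from anything the drug did; and inflammation score independently affects the outcome. The pooled gap is confounded — condition on inflammation score.
Adjusting over the population distribution of inflammation score: 0.333·(0.027−0.127) + 0.333·(0.158−0.331) + 0.335·(0.483−0.711) = -0.167.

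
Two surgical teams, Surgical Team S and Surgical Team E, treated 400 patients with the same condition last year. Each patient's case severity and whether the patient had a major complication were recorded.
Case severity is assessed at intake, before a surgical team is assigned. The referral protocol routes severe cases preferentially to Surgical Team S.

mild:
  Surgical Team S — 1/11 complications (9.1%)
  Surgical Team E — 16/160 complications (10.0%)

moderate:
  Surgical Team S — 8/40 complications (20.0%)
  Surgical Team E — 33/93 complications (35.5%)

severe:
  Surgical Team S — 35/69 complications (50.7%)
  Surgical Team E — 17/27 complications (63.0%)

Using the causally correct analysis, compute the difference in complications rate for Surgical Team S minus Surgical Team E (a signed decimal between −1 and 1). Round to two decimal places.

Nothing the surgical team does changes case severity; the imbalance is an allocation artefact. With case severity also predicting the outcome, the pooled figure is confounded, and the within-stratum comparison is the causal one.
Adjusting over the population distribution of case severity: 0.427·(0.091−0.100) + 0.333·(0.200−0.355) + 0.240·(0.507−0.630) = -0.085.

-0.08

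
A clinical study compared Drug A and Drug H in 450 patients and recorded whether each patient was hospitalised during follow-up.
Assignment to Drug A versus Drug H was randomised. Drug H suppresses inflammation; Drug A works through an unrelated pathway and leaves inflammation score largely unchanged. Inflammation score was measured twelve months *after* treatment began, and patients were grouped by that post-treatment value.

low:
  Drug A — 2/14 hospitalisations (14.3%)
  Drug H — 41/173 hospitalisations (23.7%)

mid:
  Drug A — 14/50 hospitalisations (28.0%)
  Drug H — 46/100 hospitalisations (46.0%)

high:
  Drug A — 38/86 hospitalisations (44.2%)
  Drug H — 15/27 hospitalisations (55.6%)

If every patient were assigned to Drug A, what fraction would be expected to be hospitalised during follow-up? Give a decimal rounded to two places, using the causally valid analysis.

0.36

The stratified and pooled comparisons disagree (Drug A wins within each inflammation score; Drug H wins overall), so the answer turns on the causal role of inflammation score.
Inflammation score is downstream of the drug. One should not condition on a consequence of treatment, so the overall rates are the right comparison.
So P(outcome | do(Drug A)) is just the pooled rate for Drug A: 54/150 = 0.360.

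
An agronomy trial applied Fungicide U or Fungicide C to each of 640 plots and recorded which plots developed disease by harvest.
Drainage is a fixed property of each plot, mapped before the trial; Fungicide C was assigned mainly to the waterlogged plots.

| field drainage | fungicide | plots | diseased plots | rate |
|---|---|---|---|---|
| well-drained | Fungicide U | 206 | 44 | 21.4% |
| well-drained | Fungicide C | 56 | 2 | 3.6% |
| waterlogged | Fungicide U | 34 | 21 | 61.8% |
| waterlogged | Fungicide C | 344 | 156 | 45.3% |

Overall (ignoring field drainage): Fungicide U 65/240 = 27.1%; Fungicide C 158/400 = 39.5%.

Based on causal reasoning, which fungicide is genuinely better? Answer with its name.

Fungicide C

Within every field drainage level Fungicide C has the lower rate, yet pooled Fungicide U does — Simpson's reversal.
Field drainage differs across fungicides for reasons unrelated to any effect of the fungicide itself, and it separately predicts the outcome — a classic confounder. We must compare within field drainage levels.
Within each level — well-drained: 21.4% vs 3.6%; waterlogged: 61.8% vs 45.3% — Fungicide C is lower every time.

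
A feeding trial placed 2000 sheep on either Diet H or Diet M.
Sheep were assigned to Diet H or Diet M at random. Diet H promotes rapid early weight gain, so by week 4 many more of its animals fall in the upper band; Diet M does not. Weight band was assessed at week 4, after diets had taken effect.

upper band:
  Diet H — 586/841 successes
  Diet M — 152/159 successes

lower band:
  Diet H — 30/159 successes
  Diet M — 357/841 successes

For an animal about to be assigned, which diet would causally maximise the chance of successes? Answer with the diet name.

Week-4 weight band is recorded after the diet and is itself shifted by it — it sits on the causal path from diet to outcome. Conditioning on a mediator would strip out part of the effect we want; the pooled comparison gives the total causal effect.
Pooled: Diet H 61.6% vs Diet M 50.9%; Diet H is higher overall.

Diet H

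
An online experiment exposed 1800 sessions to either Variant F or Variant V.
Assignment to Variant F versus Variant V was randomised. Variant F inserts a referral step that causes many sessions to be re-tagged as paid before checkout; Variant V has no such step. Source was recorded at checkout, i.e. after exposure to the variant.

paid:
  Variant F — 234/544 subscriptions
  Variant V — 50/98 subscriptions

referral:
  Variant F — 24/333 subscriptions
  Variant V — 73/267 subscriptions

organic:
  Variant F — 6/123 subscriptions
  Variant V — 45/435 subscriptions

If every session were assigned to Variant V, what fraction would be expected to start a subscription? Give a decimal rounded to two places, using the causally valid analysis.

0.21

Variant V is higher inside every traffic source stratum but Variant F is higher in aggregate. Whether to stratify depends on how traffic source relates to the variant.
Traffic source is downstream of the variant. One should not condition on a consequence of treatment, so the overall rates are the right comparison.
So P(outcome | do(Variant V)) is just the pooled rate for Variant V: 168/800 = 0.210.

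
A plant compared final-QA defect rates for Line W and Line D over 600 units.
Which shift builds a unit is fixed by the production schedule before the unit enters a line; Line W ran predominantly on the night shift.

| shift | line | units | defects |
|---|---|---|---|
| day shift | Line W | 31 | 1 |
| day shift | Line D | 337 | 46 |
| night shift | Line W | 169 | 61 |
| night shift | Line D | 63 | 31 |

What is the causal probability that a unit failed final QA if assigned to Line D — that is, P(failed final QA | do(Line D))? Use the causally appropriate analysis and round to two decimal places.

Within every shift level Line W has the lower rate, yet pooled Line D does — Simpson's reversal.
Nothing the line does changes shift; the imbalance is an allocation artefact. With shift also predicting the outcome, the pooled figure is confounded, and the within-stratum comparison is the causal one.
Standardising Line D to the population shift mix: 0.613·46/337 + 0.387·31/63 = 0.274.

0.27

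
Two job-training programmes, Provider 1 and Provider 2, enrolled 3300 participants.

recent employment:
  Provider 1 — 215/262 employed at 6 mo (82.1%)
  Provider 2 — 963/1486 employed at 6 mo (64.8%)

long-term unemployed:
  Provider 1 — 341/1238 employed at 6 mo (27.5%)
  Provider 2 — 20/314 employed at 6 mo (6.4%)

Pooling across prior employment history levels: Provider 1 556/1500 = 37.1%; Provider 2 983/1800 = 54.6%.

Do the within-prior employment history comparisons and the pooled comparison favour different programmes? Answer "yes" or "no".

yes

Within each prior employment history level (recent employment 82.1% vs 64.8%; long-term unemployed 27.5% vs 6.4%), Provider 1 has the higher rate every time. Pooled: 37.1% vs 54.6% — Provider 2 has the higher rate overall. The two comparisons disagree.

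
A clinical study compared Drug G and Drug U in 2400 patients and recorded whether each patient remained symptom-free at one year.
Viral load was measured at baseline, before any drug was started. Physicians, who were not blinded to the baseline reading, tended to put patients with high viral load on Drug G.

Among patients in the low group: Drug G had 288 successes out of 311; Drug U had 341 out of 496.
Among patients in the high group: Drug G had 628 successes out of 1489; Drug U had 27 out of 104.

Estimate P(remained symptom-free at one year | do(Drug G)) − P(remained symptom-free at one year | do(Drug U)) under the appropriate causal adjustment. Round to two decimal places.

+0.19

The imbalance in viral load arose from how patients were allocated, not from anything the drug did; and viral load independently affects the outcome. The pooled gap is confounded — condition on viral load.
Adjusting over the population distribution of viral load: 0.336·(0.926−0.688) + 0.664·(0.422−0.260) = +0.188.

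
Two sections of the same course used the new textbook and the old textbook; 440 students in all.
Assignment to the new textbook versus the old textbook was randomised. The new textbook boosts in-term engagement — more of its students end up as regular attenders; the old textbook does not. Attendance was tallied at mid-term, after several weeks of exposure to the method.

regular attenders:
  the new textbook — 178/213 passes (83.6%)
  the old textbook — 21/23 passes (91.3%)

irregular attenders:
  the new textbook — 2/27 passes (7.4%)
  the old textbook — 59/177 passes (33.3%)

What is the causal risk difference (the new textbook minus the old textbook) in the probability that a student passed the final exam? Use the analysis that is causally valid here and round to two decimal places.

Mid-term attendance is downstream of the teaching method. One should not condition on a consequence of treatment, so the overall rates are the right comparison.
The causal difference is the pooled difference: 0.750 − 0.400 = +0.350.

+0.35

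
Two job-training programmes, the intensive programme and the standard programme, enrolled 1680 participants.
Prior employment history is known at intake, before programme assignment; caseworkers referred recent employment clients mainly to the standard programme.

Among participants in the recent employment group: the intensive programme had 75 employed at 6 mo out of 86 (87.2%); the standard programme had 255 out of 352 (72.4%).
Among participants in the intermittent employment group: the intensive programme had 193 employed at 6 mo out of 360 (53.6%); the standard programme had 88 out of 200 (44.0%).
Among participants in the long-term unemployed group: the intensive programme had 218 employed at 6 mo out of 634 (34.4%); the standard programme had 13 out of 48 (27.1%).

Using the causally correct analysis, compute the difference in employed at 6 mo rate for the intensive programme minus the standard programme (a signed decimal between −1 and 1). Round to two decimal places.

+0.10

The stratified and pooled comparisons disagree (the intensive programme wins within each prior employment history; the standard programme wins overall), so the answer turns on the causal role of prior employment history.
Prior employment history is set before the programme has any effect — it is not caused by the programme — and it independently drives the outcome. That makes it a confounder, so the causal comparison is within prior employment history levels.
Adjusting over the population distribution of prior employment history: 0.261·(0.872−0.724) + 0.333·(0.536−0.440) + 0.406·(0.344−0.271) = +0.100.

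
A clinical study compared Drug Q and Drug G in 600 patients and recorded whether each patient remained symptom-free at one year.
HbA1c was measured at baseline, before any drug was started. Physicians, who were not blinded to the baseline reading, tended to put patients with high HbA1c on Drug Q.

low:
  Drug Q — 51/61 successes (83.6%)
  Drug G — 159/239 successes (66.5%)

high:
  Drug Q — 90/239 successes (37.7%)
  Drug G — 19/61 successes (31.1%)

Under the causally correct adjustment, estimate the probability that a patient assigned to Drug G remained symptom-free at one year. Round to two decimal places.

The imbalance in HbA1c arose from how patients were allocated, not from anything the drug did; and HbA1c independently affects the outcome. The pooled gap is confounded — condition on HbA1c.
Standardising Drug G to the population HbA1c mix: 0.500·159/239 + 0.500·19/61 = 0.488.

0.49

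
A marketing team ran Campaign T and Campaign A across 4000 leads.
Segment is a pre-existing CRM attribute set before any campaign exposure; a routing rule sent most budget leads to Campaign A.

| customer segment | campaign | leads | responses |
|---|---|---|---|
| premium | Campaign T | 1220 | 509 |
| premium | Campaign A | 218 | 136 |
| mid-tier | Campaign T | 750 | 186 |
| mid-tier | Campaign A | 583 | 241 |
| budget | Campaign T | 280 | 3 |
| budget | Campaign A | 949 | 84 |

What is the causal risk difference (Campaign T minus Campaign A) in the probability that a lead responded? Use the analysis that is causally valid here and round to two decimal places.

-0.15

The customer segment-specific comparison favours Campaign A throughout, but the pooled figures favour Campaign T. The question is whether to condition on customer segment.
Here customer segment is a common cause — it drives both which campaign a case falls under and the outcome. The crude comparison mixes populations; the stratum-specific rates are the causally relevant ones.
Adjusting over the population distribution of customer segment: 0.359·(0.417−0.624) + 0.333·(0.248−0.413) + 0.307·(0.011−0.089) = -0.153.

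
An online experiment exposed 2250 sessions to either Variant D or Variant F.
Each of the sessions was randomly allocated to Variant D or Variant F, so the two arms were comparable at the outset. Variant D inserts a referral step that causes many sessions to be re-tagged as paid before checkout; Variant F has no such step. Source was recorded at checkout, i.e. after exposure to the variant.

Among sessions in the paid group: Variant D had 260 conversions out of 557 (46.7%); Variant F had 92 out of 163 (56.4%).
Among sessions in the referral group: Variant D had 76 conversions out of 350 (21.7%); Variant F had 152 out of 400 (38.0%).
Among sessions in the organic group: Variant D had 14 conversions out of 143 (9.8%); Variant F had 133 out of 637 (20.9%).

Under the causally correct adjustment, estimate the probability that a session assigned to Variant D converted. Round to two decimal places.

The traffic source-specific comparison favours Variant F throughout, but the pooled figures favour Variant D. The question is whether to condition on traffic source.
The distribution of traffic source is itself part of what the variant does — it is an intermediate outcome. Holding it fixed would remove that part of the effect; the total effect is the pooled difference.
So P(outcome | do(Variant D)) is just the pooled rate for Variant D: 350/1050 = 0.333.

0.33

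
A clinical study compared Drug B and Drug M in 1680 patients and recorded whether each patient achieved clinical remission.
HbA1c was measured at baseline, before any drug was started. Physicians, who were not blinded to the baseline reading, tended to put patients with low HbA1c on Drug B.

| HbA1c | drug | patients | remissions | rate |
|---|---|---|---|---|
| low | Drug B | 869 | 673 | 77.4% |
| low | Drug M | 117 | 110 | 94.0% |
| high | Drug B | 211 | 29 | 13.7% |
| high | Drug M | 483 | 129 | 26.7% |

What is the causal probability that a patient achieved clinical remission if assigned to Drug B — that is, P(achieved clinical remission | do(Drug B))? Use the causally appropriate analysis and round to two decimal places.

Since HbA1c is a pre-existing factor (not a product of the drug) and it affects the outcome on its own, it is a confounder. The stratified rates, not the pooled rate, identify the causal effect.
Standardising Drug B to the population HbA1c mix: 0.587·673/869 + 0.413·29/211 = 0.511.

0.51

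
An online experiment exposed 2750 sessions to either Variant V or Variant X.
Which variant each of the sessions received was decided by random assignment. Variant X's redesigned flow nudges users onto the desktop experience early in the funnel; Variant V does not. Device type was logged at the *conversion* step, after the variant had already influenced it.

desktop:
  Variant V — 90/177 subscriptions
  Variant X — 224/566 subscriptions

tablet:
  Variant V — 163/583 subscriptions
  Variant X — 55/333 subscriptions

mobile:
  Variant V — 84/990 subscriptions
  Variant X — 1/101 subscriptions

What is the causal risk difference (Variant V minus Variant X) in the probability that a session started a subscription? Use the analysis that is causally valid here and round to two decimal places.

The stratified and pooled comparisons disagree (Variant V wins within each device type; Variant X wins overall), so the answer turns on the causal role of device type.
Device type is downstream of the variant. One should not condition on a consequence of treatment, so the overall rates are the right comparison.
The causal difference is the pooled difference: 0.193 − 0.280 = -0.087.

-0.09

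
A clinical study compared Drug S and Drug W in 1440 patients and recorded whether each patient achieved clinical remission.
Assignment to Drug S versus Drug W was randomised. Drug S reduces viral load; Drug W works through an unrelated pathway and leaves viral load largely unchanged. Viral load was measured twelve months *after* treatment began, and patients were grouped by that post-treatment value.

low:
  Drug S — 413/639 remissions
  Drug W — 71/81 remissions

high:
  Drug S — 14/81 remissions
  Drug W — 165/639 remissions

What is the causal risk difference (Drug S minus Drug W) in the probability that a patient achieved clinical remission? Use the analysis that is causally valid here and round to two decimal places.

Viral load lies on the pathway drug → viral load → outcome, so adjusting for it blocks the indirect effect. For the total causal effect of drug, use the unadjusted pooled rates.
The causal difference is the pooled difference: 0.593 − 0.328 = +0.265.

+0.27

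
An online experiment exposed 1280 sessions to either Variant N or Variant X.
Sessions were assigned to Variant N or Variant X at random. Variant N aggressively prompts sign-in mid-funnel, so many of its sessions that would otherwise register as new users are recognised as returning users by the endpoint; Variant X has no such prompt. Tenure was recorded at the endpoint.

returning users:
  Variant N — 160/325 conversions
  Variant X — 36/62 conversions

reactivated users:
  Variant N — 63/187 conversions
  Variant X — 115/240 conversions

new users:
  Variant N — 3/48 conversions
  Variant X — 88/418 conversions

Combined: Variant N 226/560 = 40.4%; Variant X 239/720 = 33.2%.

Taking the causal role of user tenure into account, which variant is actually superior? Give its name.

Variant N

The stratified and pooled comparisons disagree (Variant X wins within each user tenure; Variant N wins overall), so the answer turns on the causal role of user tenure.
User tenure is recorded after the variant and is itself shifted by it — it sits on the causal path from variant to outcome. Conditioning on a mediator would strip out part of the effect we want; the pooled comparison gives the total causal effect.
Pooled: Variant N 40.4% vs Variant X 33.2%; Variant N is higher overall.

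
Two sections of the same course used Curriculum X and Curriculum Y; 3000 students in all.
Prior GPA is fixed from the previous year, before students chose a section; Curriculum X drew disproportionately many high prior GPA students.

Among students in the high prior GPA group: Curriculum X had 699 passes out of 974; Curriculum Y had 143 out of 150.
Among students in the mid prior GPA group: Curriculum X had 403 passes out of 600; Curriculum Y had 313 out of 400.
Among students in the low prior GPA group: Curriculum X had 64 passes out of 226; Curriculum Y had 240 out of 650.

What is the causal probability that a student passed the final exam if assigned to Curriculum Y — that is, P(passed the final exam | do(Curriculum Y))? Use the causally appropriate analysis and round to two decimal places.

Prior GPA band is set before the teaching method has any effect — it is not caused by the teaching method — and it independently drives the outcome. That makes it a confounder, so the causal comparison is within prior GPA band levels.
Standardising Curriculum Y to the population prior GPA band mix: 0.375·143/150 + 0.333·313/400 + 0.292·240/650 = 0.726.

0.73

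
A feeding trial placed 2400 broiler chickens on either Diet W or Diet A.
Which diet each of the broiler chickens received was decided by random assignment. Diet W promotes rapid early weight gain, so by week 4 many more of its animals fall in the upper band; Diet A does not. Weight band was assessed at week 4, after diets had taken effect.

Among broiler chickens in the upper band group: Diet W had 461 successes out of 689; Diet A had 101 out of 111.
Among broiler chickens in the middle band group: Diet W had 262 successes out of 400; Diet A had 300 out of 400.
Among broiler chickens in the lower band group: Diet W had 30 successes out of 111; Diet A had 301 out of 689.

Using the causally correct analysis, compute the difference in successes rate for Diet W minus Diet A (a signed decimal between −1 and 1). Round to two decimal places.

+0.04

Week-4 weight band here is a post-treatment variable shaped by the diet; conditioning on it would introduce bias rather than remove it. The overall comparison is the causal one.
The causal difference is the pooled difference: 0.627 − 0.585 = +0.043.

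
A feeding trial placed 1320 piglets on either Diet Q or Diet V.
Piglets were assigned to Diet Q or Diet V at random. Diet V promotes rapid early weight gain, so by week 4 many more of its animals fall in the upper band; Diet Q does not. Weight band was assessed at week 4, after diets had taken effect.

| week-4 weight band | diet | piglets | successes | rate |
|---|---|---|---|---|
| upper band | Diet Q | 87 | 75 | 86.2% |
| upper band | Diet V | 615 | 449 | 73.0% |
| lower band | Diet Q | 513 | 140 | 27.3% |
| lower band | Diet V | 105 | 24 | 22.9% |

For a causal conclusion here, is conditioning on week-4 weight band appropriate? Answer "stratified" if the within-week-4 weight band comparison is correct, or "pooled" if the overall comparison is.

The stratified and pooled comparisons disagree (Diet Q wins within each week-4 weight band; Diet V wins overall), so the answer turns on the causal role of week-4 weight band.
The distribution of week-4 weight band is itself part of what the diet does — it is an intermediate outcome. Holding it fixed would remove that part of the effect; the total effect is the pooled difference.
Pooled: Diet Q 35.8% vs Diet V 65.7%; Diet V is higher overall.

pooled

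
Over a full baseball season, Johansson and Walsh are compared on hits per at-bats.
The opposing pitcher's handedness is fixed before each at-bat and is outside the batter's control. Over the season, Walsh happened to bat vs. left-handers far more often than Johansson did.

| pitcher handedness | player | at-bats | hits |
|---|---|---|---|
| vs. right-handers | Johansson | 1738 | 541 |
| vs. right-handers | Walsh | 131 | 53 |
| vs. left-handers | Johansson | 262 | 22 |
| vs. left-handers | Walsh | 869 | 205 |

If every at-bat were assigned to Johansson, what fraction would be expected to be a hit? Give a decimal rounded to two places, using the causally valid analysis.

The stratified and pooled comparisons disagree (Walsh wins within each pitcher handedness; Johansson wins overall), so the answer turns on the causal role of pitcher handedness.
The imbalance in pitcher handedness arose from how at-bats were allocated, not from anything the player did; and pitcher handedness independently affects the outcome. The pooled gap is confounded — condition on pitcher handedness.
Standardising Johansson to the population pitcher handedness mix: 0.623·541/1738 + 0.377·22/262 = 0.226.

0.23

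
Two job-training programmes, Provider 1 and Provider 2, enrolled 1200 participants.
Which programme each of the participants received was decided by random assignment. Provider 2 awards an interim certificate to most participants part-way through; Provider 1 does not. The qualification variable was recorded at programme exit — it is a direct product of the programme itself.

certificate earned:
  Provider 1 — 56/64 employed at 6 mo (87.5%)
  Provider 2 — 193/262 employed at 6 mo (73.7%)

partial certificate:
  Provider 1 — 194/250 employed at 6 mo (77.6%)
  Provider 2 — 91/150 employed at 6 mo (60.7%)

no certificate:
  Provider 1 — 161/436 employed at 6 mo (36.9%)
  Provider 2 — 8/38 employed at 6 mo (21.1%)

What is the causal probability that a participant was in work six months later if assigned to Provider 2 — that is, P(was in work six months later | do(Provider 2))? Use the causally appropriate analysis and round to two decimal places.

0.65

The qualification attained during the programme-specific comparison favours Provider 1 throughout, but the pooled figures favour Provider 2. The question is whether to condition on qualification attained during the programme.
Qualification attained during the programme is downstream of the programme. One should not condition on a consequence of treatment, so the overall rates are the right comparison.
So P(outcome | do(Provider 2)) is just the pooled rate for Provider 2: 292/450 = 0.649.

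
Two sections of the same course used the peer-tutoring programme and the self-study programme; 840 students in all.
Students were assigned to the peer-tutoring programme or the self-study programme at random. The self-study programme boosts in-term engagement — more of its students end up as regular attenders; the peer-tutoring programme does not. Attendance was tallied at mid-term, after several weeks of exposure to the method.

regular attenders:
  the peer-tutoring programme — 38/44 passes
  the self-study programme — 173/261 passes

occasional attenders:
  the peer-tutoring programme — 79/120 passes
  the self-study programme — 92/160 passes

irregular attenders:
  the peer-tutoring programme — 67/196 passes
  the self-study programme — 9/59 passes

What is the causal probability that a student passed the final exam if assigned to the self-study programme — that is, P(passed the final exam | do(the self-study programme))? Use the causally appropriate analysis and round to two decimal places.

The stratified and pooled comparisons disagree (the peer-tutoring programme wins within each mid-term attendance; the self-study programme wins overall), so the answer turns on the causal role of mid-term attendance.
The distribution of mid-term attendance is itself part of what the teaching method does — it is an intermediate outcome. Holding it fixed would remove that part of the effect; the total effect is the pooled difference.
So P(outcome | do(the self-study programme)) is just the pooled rate for the self-study programme: 274/480 = 0.571.

0.57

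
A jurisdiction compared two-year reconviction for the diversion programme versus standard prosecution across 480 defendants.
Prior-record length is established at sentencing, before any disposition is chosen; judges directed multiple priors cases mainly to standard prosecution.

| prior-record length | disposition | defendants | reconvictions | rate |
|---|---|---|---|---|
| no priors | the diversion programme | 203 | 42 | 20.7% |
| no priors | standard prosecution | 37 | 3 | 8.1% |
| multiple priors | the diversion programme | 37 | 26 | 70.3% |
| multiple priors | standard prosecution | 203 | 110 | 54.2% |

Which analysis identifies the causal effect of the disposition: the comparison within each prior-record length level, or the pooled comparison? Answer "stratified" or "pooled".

stratified

Nothing the disposition does changes prior-record length; the imbalance is an allocation artefact. With prior-record length also predicting the outcome, the pooled figure is confounded, and the within-stratum comparison is the causal one.
Within each level — no priors: 20.7% vs 8.1%; multiple priors: 70.3% vs 54.2% — standard prosecution is lower every time.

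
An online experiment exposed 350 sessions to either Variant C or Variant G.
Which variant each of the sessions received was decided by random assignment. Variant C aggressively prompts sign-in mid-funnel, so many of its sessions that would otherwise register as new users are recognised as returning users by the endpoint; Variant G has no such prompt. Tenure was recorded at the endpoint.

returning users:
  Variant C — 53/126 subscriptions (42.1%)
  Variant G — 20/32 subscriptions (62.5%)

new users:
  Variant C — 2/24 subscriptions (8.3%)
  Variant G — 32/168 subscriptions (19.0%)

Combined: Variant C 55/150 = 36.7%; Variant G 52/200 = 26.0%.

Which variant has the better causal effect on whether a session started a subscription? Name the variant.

Variant C

User tenure is recorded after the variant and is itself shifted by it — it sits on the causal path from variant to outcome. Conditioning on a mediator would strip out part of the effect we want; the pooled comparison gives the total causal effect.
Pooled: Variant C 36.7% vs Variant G 26.0%; Variant C is higher overall.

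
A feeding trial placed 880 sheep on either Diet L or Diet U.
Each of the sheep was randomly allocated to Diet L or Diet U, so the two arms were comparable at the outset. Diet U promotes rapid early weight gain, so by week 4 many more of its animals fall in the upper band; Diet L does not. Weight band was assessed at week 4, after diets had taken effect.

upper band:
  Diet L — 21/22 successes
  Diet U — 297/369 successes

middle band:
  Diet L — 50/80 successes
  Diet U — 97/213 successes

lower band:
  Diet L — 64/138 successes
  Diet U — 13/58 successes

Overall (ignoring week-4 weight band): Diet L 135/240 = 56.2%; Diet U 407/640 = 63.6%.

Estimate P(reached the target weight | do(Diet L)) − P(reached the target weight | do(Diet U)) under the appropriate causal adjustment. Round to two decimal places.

The distribution of week-4 weight band is itself part of what the diet does — it is an intermediate outcome. Holding it fixed would remove that part of the effect; the total effect is the pooled difference.
The causal difference is the pooled difference: 0.562 − 0.636 = -0.073.

-0.07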